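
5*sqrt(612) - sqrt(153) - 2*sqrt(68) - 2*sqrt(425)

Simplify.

5*sqrt(612) = 30*sqrt(17); sqrt(153) = 3*sqrt(17); 2*sqrt(68) = 4*sqrt(17); 2*sqrt(425) = 10*sqrt(17)
Combine: (30 - 3 - 4 - 10)·sqrt(17) = 13*sqrt(17)

13*sqrt(17)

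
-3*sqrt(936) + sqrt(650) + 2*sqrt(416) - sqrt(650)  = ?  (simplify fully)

3*sqrt(936) = 18*sqrt(26); sqrt(650) = 5*sqrt(26); 2*sqrt(416) = 8*sqrt(26); sqrt(650) = 5*sqrt(26)
Combine: (-18 + 5 + 8 - 5)·sqrt(26) = -10*sqrt(26)

-10*sqrt(26)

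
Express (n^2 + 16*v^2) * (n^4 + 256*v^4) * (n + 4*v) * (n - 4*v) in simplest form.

n^8 - 65536*v^8

(n+(4*v))(n-(4*v)) = n^2 - 16*v^2; continue pairing.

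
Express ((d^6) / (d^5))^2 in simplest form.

d^2

Inside the bracket: d^1
Raise to the power 2: d^2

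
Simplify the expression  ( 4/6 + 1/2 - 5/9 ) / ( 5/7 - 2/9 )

77/62

Numerator: 4/6 + 1/2 - 5/9 = 11/18
Denominator: 5/7 - 2/9 = 31/63
Divide: (11/18) · (63/31) = 77/62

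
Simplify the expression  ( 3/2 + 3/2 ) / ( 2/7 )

21/2

Numerator: 3/2 + 3/2 = 3
Denominator: 2/7 = 2/7
Divide: (3) · (7/2) = 21/2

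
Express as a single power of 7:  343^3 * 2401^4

343^3 = 7^9; 2401^4 = 7^16
Combine exponents: 7^25

7^25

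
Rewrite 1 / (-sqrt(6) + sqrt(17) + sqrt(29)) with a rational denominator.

Group as (sqrt(17) + sqrt(29)) - sqrt(6); multiply by (sqrt(17) + sqrt(29)) + sqrt(6), then rationalise the remaining surd.

(-20*sqrt(6) - 3*sqrt(29) + 9*sqrt(17) + sqrt(2958))/186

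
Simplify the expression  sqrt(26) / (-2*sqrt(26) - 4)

Multiply numerator and denominator by -4 + 2*sqrt(26).
Denominator becomes -88; numerator becomes -4*sqrt(26) + 52.

(-13 + sqrt(26))/22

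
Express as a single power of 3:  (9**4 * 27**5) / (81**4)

3**7

9**4 = 3**8; 27**5 = 3**15; 81**4 = 3**16
Combine exponents: 3**7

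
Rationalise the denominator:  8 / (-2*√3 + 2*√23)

Multiply numerator and denominator by 2*√3 + 2*√23.
Denominator becomes 80; numerator becomes 16*√3 + 16*√23.

(√3 + √23)/5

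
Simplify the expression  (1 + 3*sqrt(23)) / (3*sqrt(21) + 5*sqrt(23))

Multiply numerator and denominator by -3*sqrt(21) + 5*sqrt(23).
Denominator becomes 386; numerator becomes -9*sqrt(483) - 3*sqrt(21) + 5*sqrt(23) + 345.

(-9*sqrt(483) - 3*sqrt(21) + 5*sqrt(23) + 345)/386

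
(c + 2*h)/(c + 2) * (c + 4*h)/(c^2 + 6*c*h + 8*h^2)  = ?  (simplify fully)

Factor: c^2 + 6*c*h + 8*h^2 = (c + 4*h)*(c + 2*h)
Cancel the common factors (c + 4*h), (c + 2*h).

1/(c + 2)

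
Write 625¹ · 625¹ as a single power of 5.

625¹ = 5^4; 625¹ = 5^4
Combine exponents: 5^8

5^8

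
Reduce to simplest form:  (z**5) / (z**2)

Quotient: z**3

z**3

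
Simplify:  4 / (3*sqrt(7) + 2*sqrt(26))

Multiply numerator and denominator by -2*sqrt(26) + 3*sqrt(7).
Denominator becomes -41; numerator becomes -8*sqrt(26) + 12*sqrt(7).

(-12*sqrt(7) + 8*sqrt(26))/41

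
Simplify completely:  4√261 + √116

14*√29

4√261 = 12*√29; √116 = 2*√29
Combine: (12 + 2)·√29 = 14*√29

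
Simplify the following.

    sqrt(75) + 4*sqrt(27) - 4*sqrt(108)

sqrt(75) = 5*sqrt(3); 4*sqrt(27) = 12*sqrt(3); 4*sqrt(108) = 24*sqrt(3)
Combine: (5 + 12 - 24)·sqrt(3) = -7*sqrt(3)

-7*sqrt(3)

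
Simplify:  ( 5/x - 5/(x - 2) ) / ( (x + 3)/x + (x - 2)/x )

Numerator: 5/x - 5/(x - 2) = -10/(x^2 - 2*x)
Denominator: (x + 3)/x + (x - 2)/x = (2*x + 1)/x
Divide: (-10/(x^2 - 2*x)) · (x/(2*x + 1)) = -10/(2*x^2 - 3*x - 2)

-10/(2*x^2 - 3*x - 2)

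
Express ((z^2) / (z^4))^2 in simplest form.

z^(-4)

Inside the bracket: (z^-2)
Raise to the power 2: (z^-4)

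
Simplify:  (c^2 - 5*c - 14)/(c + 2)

c - 7

Factor: c^2 - 5*c - 14 = (c + 2)*(c - 7)
Cancel the common factor (c + 2).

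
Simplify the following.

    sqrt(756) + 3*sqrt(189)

15*sqrt(21)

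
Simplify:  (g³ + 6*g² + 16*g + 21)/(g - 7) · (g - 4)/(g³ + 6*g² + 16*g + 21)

Factor: g³ + 6*g² + 16*g + 21 = (g + 3)·(g² + 3*g + 7);  g³ + 6*g² + 16*g + 21 = (g + 3)·(g² + 3*g + 7)
Cancel the common factors (g² + 3*g + 7), (g + 3).

(g - 4)/(g - 7)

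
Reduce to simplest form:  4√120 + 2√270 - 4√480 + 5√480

18*√30

4√120 = 8*√30; 2√270 = 6*√30; 4√480 = 16*√30; 5√480 = 20*√30
Combine: (8 + 6 - 16 + 20)·√30 = 18*√30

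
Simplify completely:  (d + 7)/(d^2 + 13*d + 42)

1/(d + 6)

Factor: d^2 + 13*d + 42 = (d + 6)*(d + 7)
Cancel the common factor (d + 7).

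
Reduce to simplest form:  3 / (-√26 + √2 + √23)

(√26 + 5*√23 + 47*√2 + 4*√299)/61

Group as (√2 + √23) - √26; multiply by (√2 + √23) + √26, then rationalise the remaining surd.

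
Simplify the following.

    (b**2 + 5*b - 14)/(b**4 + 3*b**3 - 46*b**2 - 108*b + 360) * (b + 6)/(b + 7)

1/(b**2 - b - 30)

Factor: b**2 + 5*b - 14 = (b - 2)*(b + 7);  b**4 + 3*b**3 - 46*b**2 - 108*b + 360 = (b + 5)*(b + 6)*(b - 2)*(b - 6)
Cancel the common factors (b + 6), (b - 2), (b + 7).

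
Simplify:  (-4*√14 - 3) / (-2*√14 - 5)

(-14*√14 + 97)/31

Multiply numerator and denominator by -5 + 2*√14.
Denominator becomes -31; numerator becomes -97 + 14*√14.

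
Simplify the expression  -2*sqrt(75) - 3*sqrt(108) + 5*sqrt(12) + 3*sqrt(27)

-9*sqrt(3)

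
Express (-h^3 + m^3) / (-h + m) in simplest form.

Apply the difference-of-cubes factorisation and cancel (-h + m).

h^2 + h*m + m^2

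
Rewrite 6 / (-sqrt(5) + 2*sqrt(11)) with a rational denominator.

(2*sqrt(5) + 4*sqrt(11))/13

Multiply numerator and denominator by sqrt(5) + 2*sqrt(11).
Denominator becomes 39; numerator becomes 6*sqrt(5) + 12*sqrt(11).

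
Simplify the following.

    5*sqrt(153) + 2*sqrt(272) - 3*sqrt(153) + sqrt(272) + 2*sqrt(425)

28*sqrt(17)

5*sqrt(153) = 15*sqrt(17); 2*sqrt(272) = 8*sqrt(17); 3*sqrt(153) = 9*sqrt(17); sqrt(272) = 4*sqrt(17); 2*sqrt(425) = 10*sqrt(17)
Combine: (15 + 8 - 9 + 4 + 10)·sqrt(17) = 28*sqrt(17)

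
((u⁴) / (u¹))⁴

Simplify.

u^12

Inside the bracket: u³
Raise to the power 4: u^12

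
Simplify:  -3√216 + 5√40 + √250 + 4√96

-2*√6 + 15*√10

3√216 = 18*√6; 5√40 = 10*√10; √250 = 5*√10; 4√96 = 16*√6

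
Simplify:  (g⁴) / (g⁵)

1/g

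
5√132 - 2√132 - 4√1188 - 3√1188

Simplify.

5√132 = 10*√33; 2√132 = 4*√33; 4√1188 = 24*√33; 3√1188 = 18*√33
Combine: (10 - 4 - 24 - 18)·√33 = -36*√33

-36*√33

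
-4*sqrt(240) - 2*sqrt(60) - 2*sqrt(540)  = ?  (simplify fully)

4*sqrt(240) = 16*sqrt(15); 2*sqrt(60) = 4*sqrt(15); 2*sqrt(540) = 12*sqrt(15)
Combine: (-16 - 4 - 12)·sqrt(15) = -32*sqrt(15)

-32*sqrt(15)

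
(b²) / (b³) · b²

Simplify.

b

Quotient: (b^-1)
Multiply by b²: add exponents.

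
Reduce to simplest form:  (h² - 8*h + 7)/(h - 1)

Factor: h² - 8*h + 7 = (h - 7)·(h - 1)
Cancel the common factor (h - 1).

h - 7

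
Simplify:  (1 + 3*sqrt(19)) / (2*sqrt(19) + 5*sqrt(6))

Multiply numerator and denominator by -5*sqrt(6) + 2*sqrt(19).
Denominator becomes -74; numerator becomes -15*sqrt(114) - 5*sqrt(6) + 2*sqrt(19) + 114.

(-114 - 2*sqrt(19) + 5*sqrt(6) + 15*sqrt(114))/74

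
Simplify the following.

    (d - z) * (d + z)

d^2 - z^2

(d+z)(d-z) = d^2 - z^2.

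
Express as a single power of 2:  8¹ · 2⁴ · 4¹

2^9

8¹ = 2^3; 2⁴ = 2^4; 4¹ = 2^2
Combine exponents: 2^9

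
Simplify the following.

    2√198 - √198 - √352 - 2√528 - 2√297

-14*√33 - √22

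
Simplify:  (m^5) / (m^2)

Quotient: m^3

m^3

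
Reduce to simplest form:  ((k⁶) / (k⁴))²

Inside the bracket: k²
Raise to the power 2: k⁴

k⁴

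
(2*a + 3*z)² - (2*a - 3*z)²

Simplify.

24*a*z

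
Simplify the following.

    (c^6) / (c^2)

Quotient: c^4

c^4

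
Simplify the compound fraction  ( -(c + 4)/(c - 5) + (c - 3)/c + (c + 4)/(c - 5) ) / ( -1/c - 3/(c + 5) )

(-c² - 2*c + 15)/(4*c + 5)

Numerator: -(c + 4)/(c - 5) + (c - 3)/c + (c + 4)/(c - 5) = (c - 3)/c
Denominator: -1/c - 3/(c + 5) = (-4*c - 5)/(c² + 5*c)
Divide: ((c - 3)/c) · ((c² + 5*c)/(-4*c - 5)) = (-c² - 2*c + 15)/(4*c + 5)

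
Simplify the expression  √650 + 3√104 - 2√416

√650 = 5*√26; 3√104 = 6*√26; 2√416 = 8*√26
Combine: (5 + 6 - 8)·√26 = 3*√26

3*√26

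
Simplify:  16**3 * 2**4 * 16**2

16**3 = 2**12; 2**4 = 2**4; 16**2 = 2**8
Combine exponents: 2**24

2**24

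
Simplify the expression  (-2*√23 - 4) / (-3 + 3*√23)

(-25 - 3*√23)/33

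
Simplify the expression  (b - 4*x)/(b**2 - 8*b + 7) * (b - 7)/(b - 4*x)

Factor: b**2 - 8*b + 7 = (b - 7)*(b - 1)
Cancel the common factors (b - 4*x), (b - 7).

1/(b - 1)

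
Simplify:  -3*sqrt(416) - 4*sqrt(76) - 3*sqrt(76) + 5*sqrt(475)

-12*sqrt(26) + 11*sqrt(19)

3*sqrt(416) = 12*sqrt(26); 4*sqrt(76) = 8*sqrt(19); 3*sqrt(76) = 6*sqrt(19); 5*sqrt(475) = 25*sqrt(19)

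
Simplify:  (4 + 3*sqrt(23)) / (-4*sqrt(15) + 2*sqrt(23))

(-6*sqrt(345) - 69 - 8*sqrt(15) - 4*sqrt(23))/74

Multiply numerator and denominator by 2*sqrt(23) + 4*sqrt(15).
Denominator becomes -148; numerator becomes 8*sqrt(23) + 16*sqrt(15) + 138 + 12*sqrt(345).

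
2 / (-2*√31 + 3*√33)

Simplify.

(4*√31 + 6*√33)/173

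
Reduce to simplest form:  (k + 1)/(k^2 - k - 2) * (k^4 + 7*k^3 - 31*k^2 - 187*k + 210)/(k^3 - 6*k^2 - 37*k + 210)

Factor: k^2 - k - 2 = (k - 2)*(k + 1);  k^4 + 7*k^3 - 31*k^2 - 187*k + 210 = (k - 5)*(k - 1)*(k + 7)*(k + 6);  k^3 - 6*k^2 - 37*k + 210 = (k - 5)*(k - 7)*(k + 6)
Cancel the common factors (k - 5), (k + 6), (k + 1).

(k^2 + 6*k - 7)/(k^2 - 9*k + 14)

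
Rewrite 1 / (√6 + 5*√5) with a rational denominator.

Multiply numerator and denominator by -√6 + 5*√5.
Denominator becomes 119; numerator becomes -√6 + 5*√5.

(-√6 + 5*√5)/119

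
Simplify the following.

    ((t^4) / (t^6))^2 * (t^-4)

t^(-8)

Inside the bracket: (t^-2)
Raise to the power 2: (t^-4)
Multiply by (t^-4): add exponents.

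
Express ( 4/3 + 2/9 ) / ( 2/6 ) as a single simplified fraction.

Numerator: 4/3 + 2/9 = 14/9
Denominator: 2/6 = 1/3
Divide: (14/9) · (3) = 14/3

14/3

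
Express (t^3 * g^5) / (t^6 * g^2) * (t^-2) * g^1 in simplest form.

Quotient: (t^-3) * g^3
Multiply by (t^-2) * g^1: add exponents.

g^4/t^5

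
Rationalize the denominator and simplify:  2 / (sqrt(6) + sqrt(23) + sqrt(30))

Group as (sqrt(6) + sqrt(30)) + sqrt(23); multiply by (sqrt(6) + sqrt(30)) - sqrt(23), then rationalise the remaining surd.

(-24*sqrt(115) - 2*sqrt(30) + 26*sqrt(23) + 94*sqrt(6))/551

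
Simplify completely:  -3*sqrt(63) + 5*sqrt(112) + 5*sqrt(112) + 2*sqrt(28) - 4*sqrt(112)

3*sqrt(63) = 9*sqrt(7); 5*sqrt(112) = 20*sqrt(7); 5*sqrt(112) = 20*sqrt(7); 2*sqrt(28) = 4*sqrt(7); 4*sqrt(112) = 16*sqrt(7)
Combine: (-9 + 20 + 20 + 4 - 16)·sqrt(7) = 19*sqrt(7)

19*sqrt(7)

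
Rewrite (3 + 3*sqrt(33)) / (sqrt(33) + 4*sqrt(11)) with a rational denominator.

Multiply numerator and denominator by -4*sqrt(11) + sqrt(33).
Denominator becomes -143; numerator becomes -132*sqrt(3) - 12*sqrt(11) + 3*sqrt(33) + 99.

(-99 - 3*sqrt(33) + 12*sqrt(11) + 132*sqrt(3))/143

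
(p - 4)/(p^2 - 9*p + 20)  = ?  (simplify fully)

Factor: p^2 - 9*p + 20 = (p - 4)*(p - 5)
Cancel the common factor (p - 4).

1/(p - 5)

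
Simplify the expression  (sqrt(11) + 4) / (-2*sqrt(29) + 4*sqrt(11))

(sqrt(319) + 4*sqrt(29) + 22 + 8*sqrt(11))/30

Multiply numerator and denominator by 2*sqrt(29) + 4*sqrt(11).
Denominator becomes 60; numerator becomes 2*sqrt(319) + 8*sqrt(29) + 44 + 16*sqrt(11).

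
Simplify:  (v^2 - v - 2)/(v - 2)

Factor: v^2 - v - 2 = (v - 2)*(v + 1)
Cancel the common factor (v - 2).

v + 1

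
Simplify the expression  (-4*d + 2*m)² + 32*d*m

4*(2*d + m)²

Expanding gives 16*d² + 16*d*m + 4*m², a perfect square.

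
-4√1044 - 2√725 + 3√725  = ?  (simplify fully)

4√1044 = 24*√29; 2√725 = 10*√29; 3√725 = 15*√29
Combine: (-24 - 10 + 15)·√29 = -19*√29

-19*√29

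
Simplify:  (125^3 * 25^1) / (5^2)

5^9

125^3 = 5^9; 25^1 = 5^2; 5^2 = 5^2
Combine exponents: 5^9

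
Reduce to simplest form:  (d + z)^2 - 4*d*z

(d - z)^2

Expand the square and combine the 4*d*z term.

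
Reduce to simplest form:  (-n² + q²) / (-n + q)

n + q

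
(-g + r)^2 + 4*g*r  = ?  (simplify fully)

(g + r)^2

Expand the square and combine the 4*g*r term.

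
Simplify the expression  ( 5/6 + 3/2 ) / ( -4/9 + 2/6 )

Numerator: 5/6 + 3/2 = 7/3
Denominator: -4/9 + 2/6 = -1/9
Divide: (7/3) · (-9) = -21

-21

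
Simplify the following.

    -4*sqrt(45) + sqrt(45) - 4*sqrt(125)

4*sqrt(45) = 12*sqrt(5); sqrt(45) = 3*sqrt(5); 4*sqrt(125) = 20*sqrt(5)
Combine: (-12 + 3 - 20)·sqrt(5) = -29*sqrt(5)

-29*sqrt(5)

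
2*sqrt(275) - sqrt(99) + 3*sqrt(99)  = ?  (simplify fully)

16*sqrt(11)

2*sqrt(275) = 10*sqrt(11); sqrt(99) = 3*sqrt(11); 3*sqrt(99) = 9*sqrt(11)
Combine: (10 - 3 + 9)·sqrt(11) = 16*sqrt(11)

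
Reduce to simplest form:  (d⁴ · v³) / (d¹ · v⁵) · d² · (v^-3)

d⁵/v⁵

Quotient: d³ · (v^-2)
Multiply by d² · (v^-3): add exponents.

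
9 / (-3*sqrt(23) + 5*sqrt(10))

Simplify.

Multiply numerator and denominator by 3*sqrt(23) + 5*sqrt(10).
Denominator becomes 43; numerator becomes 27*sqrt(23) + 45*sqrt(10).

(27*sqrt(23) + 45*sqrt(10))/43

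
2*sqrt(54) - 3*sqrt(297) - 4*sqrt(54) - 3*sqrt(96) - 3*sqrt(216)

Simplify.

2*sqrt(54) = 6*sqrt(6); 3*sqrt(297) = 9*sqrt(33); 4*sqrt(54) = 12*sqrt(6); 3*sqrt(96) = 12*sqrt(6); 3*sqrt(216) = 18*sqrt(6)

-36*sqrt(6) - 9*sqrt(33)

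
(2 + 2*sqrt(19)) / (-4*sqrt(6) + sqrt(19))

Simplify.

(-8*sqrt(114) - 38 - 8*sqrt(6) - 2*sqrt(19))/77

Multiply numerator and denominator by sqrt(19) + 4*sqrt(6).
Denominator becomes -77; numerator becomes 2*sqrt(19) + 8*sqrt(6) + 38 + 8*sqrt(114).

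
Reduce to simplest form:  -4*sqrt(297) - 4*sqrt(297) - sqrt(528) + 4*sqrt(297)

4*sqrt(297) = 12*sqrt(33); 4*sqrt(297) = 12*sqrt(33); sqrt(528) = 4*sqrt(33); 4*sqrt(297) = 12*sqrt(33)
Combine: (-12 - 12 - 4 + 12)·sqrt(33) = -16*sqrt(33)

-16*sqrt(33)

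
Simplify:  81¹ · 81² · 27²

81¹ = 3^4; 81² = 3^8; 27² = 3^6
Combine exponents: 3^18

3^18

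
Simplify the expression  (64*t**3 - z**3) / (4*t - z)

Factor as (a-b)(a**2+ab+b**2) with a=(4*t), b=z.

16*t**2 + 4*t*z + z**2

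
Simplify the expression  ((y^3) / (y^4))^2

y^(-2)

Inside the bracket: (y^-1)
Raise to the power 2: (y^-2)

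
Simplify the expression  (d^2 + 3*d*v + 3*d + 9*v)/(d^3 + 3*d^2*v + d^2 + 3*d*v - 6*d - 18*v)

Factor: d^2 + 3*d*v + 3*d + 9*v = (d + 3*v)*(d + 3);  d^3 + 3*d^2*v + d^2 + 3*d*v - 6*d - 18*v = (d + 3*v)*(d - 2)*(d + 3)
Cancel the common factors (d + 3*v), (d + 3).

1/(d - 2)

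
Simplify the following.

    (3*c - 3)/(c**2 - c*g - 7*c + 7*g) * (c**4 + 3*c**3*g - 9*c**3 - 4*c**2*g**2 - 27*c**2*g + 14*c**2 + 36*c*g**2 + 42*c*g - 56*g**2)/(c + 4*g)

Factor: 3*c - 3 = 3*(c - 1);  c**2 - c*g - 7*c + 7*g = (c - g)*(c - 7);  c**4 + 3*c**3*g - 9*c**3 - 4*c**2*g**2 - 27*c**2*g + 14*c**2 + 36*c*g**2 + 42*c*g - 56*g**2 = (c - 2)*(c - 7)*(c + 4*g)*(c - g)
Cancel the common factors (c - 7), (c - g), (c + 4*g).

3*c**2 - 9*c + 6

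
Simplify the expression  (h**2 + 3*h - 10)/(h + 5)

h - 2

Factor: h**2 + 3*h - 10 = (h - 2)*(h + 5)
Cancel the common factor (h + 5).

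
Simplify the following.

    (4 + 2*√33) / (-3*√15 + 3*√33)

(2*√15 + 2*√33 + 3*√55 + 33)/27

Multiply numerator and denominator by 3*√15 + 3*√33.
Denominator becomes 162; numerator becomes 12*√15 + 12*√33 + 18*√55 + 198.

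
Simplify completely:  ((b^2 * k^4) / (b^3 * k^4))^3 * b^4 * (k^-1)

Inside the bracket: (b^-1)
Raise to the power 3: (b^-3)
Multiply by b^4 * (k^-1): add exponents.

b/k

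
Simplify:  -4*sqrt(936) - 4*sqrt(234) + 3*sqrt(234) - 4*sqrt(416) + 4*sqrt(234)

4*sqrt(936) = 24*sqrt(26); 4*sqrt(234) = 12*sqrt(26); 3*sqrt(234) = 9*sqrt(26); 4*sqrt(416) = 16*sqrt(26); 4*sqrt(234) = 12*sqrt(26)
Combine: (-24 - 12 + 9 - 16 + 12)·sqrt(26) = -31*sqrt(26)

-31*sqrt(26)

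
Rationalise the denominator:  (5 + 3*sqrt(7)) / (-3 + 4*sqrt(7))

(29*sqrt(7) + 99)/103

Multiply numerator and denominator by -4*sqrt(7) - 3.
Denominator becomes -103; numerator becomes -99 - 29*sqrt(7).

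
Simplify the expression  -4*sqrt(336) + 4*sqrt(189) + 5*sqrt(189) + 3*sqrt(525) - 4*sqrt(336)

4*sqrt(336) = 16*sqrt(21); 4*sqrt(189) = 12*sqrt(21); 5*sqrt(189) = 15*sqrt(21); 3*sqrt(525) = 15*sqrt(21); 4*sqrt(336) = 16*sqrt(21)
Combine: (-16 + 12 + 15 + 15 - 16)·sqrt(21) = 10*sqrt(21)

10*sqrt(21)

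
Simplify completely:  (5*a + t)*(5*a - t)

25*a**2 - t**2

(5*a)**2 - (t)**2 = 25*a**2 - t**2.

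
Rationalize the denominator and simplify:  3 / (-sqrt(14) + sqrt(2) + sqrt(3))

(-9*sqrt(14) - 13*sqrt(3) - 15*sqrt(2) - 4*sqrt(21))/19

Group as (sqrt(2) + sqrt(3)) - sqrt(14); multiply by (sqrt(2) + sqrt(3)) + sqrt(14), then rationalise the remaining surd.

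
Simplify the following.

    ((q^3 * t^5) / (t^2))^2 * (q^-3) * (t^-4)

Inside the bracket: q^3 * t^3
Raise to the power 2: q^6 * t^6
Multiply by (q^-3) * (t^-4): add exponents.

q^3*t^2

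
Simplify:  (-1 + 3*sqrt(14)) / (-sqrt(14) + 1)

(-41 - 2*sqrt(14))/13

Multiply numerator and denominator by 1 + sqrt(14).
Denominator becomes -13; numerator becomes 2*sqrt(14) + 41.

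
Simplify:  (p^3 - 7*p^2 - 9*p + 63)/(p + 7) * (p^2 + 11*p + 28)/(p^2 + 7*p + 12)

p^2 - 10*p + 21

Factor: p^3 - 7*p^2 - 9*p + 63 = (p + 3)*(p - 7)*(p - 3);  p^2 + 11*p + 28 = (p + 7)*(p + 4);  p^2 + 7*p + 12 = (p + 3)*(p + 4)
Cancel the common factors (p + 7), (p + 4), (p + 3).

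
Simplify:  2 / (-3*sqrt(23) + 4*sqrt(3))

Multiply numerator and denominator by 4*sqrt(3) + 3*sqrt(23).
Denominator becomes -159; numerator becomes 8*sqrt(3) + 6*sqrt(23).

(-6*sqrt(23) - 8*sqrt(3))/159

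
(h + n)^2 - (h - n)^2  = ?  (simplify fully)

Binomially expand both and collect terms in h, n.

4*h*n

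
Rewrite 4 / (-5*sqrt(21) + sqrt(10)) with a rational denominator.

Multiply numerator and denominator by sqrt(10) + 5*sqrt(21).
Denominator becomes -515; numerator becomes 4*sqrt(10) + 20*sqrt(21).

(-20*sqrt(21) - 4*sqrt(10))/515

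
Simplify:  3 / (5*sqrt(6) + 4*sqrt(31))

Multiply numerator and denominator by -4*sqrt(31) + 5*sqrt(6).
Denominator becomes -346; numerator becomes -12*sqrt(31) + 15*sqrt(6).

(-15*sqrt(6) + 12*sqrt(31))/346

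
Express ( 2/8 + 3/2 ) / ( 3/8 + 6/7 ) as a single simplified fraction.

Numerator: 2/8 + 3/2 = 7/4
Denominator: 3/8 + 6/7 = 69/56
Divide: (7/4) · (56/69) = 98/69

98/69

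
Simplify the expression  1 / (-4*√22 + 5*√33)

Multiply numerator and denominator by 4*√22 + 5*√33.
Denominator becomes 473; numerator becomes 4*√22 + 5*√33.

(4*√22 + 5*√33)/473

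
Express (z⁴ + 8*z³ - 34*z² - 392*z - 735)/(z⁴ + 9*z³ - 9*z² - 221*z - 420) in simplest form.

(z² - 2*z - 35)/(z² - z - 20)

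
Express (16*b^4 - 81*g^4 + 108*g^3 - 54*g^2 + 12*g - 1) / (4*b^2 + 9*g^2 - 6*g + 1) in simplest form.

4*b^2 - 9*g^2 + 6*g - 1

Factor (2*b)^4 - (3*g - 1)^4 and cancel (4*b^2 + (3*g - 1)^2).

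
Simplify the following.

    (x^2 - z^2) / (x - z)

x + z

Factor x^2 - z^2 and cancel (x - z).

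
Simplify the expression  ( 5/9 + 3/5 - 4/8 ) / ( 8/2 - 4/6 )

Numerator: 5/9 + 3/5 - 4/8 = 59/90
Denominator: 8/2 - 4/6 = 10/3
Divide: (59/90) · (3/10) = 59/300

59/300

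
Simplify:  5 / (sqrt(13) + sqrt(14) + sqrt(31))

Group as (sqrt(13) + sqrt(14)) + sqrt(31); multiply by (sqrt(13) + sqrt(14)) - sqrt(31), then rationalise the remaining surd.

(-5*sqrt(5642) - 10*sqrt(31) + 75*sqrt(14) + 80*sqrt(13))/356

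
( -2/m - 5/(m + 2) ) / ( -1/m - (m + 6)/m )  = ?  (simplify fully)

(7*m + 4)/(m^2 + 9*m + 14)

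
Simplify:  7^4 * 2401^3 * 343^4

7^4 = 7^4; 2401^3 = 7^12; 343^4 = 7^12
Combine exponents: 7^28

7^28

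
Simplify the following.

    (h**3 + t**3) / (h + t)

h**2 - h*t + t**2

Factor as (a+b)(a**2-ab+b**2) with a=t, b=h.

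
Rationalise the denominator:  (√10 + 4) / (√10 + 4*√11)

Multiply numerator and denominator by -4*√11 + √10.
Denominator becomes -166; numerator becomes -16*√11 - 4*√110 + 10 + 4*√10.

(-2*√10 - 5 + 2*√110 + 8*√11)/83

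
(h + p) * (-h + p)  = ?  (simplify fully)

-h^2 + p^2

Telescope via difference of squares: (p+h)(p-h) = -h^2 + p^2.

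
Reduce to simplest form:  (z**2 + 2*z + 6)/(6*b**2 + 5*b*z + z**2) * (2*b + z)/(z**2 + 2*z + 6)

1/(3*b + z)

Factor: 6*b**2 + 5*b*z + z**2 = (3*b + z)*(2*b + z)
Cancel the common factors (z**2 + 2*z + 6), (2*b + z).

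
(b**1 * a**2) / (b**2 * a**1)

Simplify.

Quotient: (b**-1) * a**1

a/b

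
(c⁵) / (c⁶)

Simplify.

Quotient: (c^-1)

1/c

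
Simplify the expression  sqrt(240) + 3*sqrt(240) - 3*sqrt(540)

sqrt(240) = 4*sqrt(15); 3*sqrt(240) = 12*sqrt(15); 3*sqrt(540) = 18*sqrt(15)
Combine: (4 + 12 - 18)·sqrt(15) = -2*sqrt(15)

-2*sqrt(15)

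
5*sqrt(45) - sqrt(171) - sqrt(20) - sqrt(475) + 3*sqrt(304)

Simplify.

4*sqrt(19) + 13*sqrt(5)

5*sqrt(45) = 15*sqrt(5); sqrt(171) = 3*sqrt(19); sqrt(20) = 2*sqrt(5); sqrt(475) = 5*sqrt(19); 3*sqrt(304) = 12*sqrt(19)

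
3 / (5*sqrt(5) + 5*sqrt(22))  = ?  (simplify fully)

(-3*sqrt(5) + 3*sqrt(22))/85

Multiply numerator and denominator by -5*sqrt(22) + 5*sqrt(5).
Denominator becomes -425; numerator becomes -15*sqrt(22) + 15*sqrt(5).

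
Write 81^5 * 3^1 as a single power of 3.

81^5 = 3^20; 3^1 = 3^1
Combine exponents: 3^21

3^21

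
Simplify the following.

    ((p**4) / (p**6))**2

p**(-4)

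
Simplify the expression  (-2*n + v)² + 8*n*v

(2*n + v)²

After expansion: 4*n² + 4*n*v + v² — a perfect-square trinomial.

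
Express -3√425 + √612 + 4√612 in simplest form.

15*√17

3√425 = 15*√17; √612 = 6*√17; 4√612 = 24*√17
Combine: (-15 + 6 + 24)·√17 = 15*√17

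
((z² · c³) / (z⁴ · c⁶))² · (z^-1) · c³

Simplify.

Inside the bracket: (z^-2) · (c^-3)
Raise to the power 2: (z^-4) · (c^-6)
Multiply by (z^-1) · c³: add exponents.

1/(c³*z⁵)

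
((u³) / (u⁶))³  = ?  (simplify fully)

u^(-9)

Inside the bracket: (u^-3)
Raise to the power 3: (u^-9)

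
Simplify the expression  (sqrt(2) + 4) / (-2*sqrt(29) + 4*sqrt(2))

(-4*sqrt(29) - 8*sqrt(2) - sqrt(58) - 4)/42

Multiply numerator and denominator by 4*sqrt(2) + 2*sqrt(29).
Denominator becomes -84; numerator becomes 8 + 2*sqrt(58) + 16*sqrt(2) + 8*sqrt(29).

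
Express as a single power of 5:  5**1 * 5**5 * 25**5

5**16

5**1 = 5**1; 5**5 = 5**5; 25**5 = 5**10
Combine exponents: 5**16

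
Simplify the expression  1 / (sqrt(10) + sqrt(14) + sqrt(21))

Group as (sqrt(10) + sqrt(21)) + sqrt(14); multiply by (sqrt(10) + sqrt(21)) - sqrt(14), then rationalise the remaining surd.

(-28*sqrt(15) + 3*sqrt(21) + 17*sqrt(14) + 25*sqrt(10))/551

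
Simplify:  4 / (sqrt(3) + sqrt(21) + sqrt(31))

(-24*sqrt(217) - 28*sqrt(31) + 52*sqrt(21) + 196*sqrt(3))/203

Group as (sqrt(3) + sqrt(31)) + sqrt(21); multiply by (sqrt(3) + sqrt(31)) - sqrt(21), then rationalise the remaining surd.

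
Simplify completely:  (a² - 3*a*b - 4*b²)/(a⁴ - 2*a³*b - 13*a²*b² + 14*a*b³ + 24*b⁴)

Factor: a² - 3*a*b - 4*b² = (a + b)·(a - 4*b);  a⁴ - 2*a³*b - 13*a²*b² + 14*a*b³ + 24*b⁴ = (a + b)·(a - 2*b)·(a - 4*b)·(a + 3*b)
Cancel the common factors (a - 4*b), (a + b).

1/(a² + a*b - 6*b²)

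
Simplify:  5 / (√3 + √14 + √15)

(-15*√70 + 5*√15 + 10*√14 + 65*√3)/82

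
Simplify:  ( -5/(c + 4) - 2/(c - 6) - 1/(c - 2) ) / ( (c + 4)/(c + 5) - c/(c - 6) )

Numerator: -5/(c + 4) - 2/(c - 6) - 1/(c - 2) = (-8*c² + 38*c - 20)/(c³ - 4*c² - 20*c + 48)
Denominator: (c + 4)/(c + 5) - c/(c - 6) = (-7*c - 24)/(c² - c - 30)
Divide: ((-8*c² + 38*c - 20)/(c³ - 4*c² - 20*c + 48)) · ((c² - c - 30)/(-7*c - 24)) = (8*c³ + 2*c² - 170*c + 100)/(7*c³ + 38*c² - 8*c - 192)

(8*c³ + 2*c² - 170*c + 100)/(7*c³ + 38*c² - 8*c - 192)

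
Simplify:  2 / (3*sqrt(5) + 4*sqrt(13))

Multiply numerator and denominator by -3*sqrt(5) + 4*sqrt(13).
Denominator becomes 163; numerator becomes -6*sqrt(5) + 8*sqrt(13).

(-6*sqrt(5) + 8*sqrt(13))/163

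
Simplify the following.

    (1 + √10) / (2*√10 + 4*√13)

(-10 - √10 + 2*√13 + 2*√130)/84

Multiply numerator and denominator by -4*√13 + 2*√10.
Denominator becomes -168; numerator becomes -4*√130 - 4*√13 + 2*√10 + 20.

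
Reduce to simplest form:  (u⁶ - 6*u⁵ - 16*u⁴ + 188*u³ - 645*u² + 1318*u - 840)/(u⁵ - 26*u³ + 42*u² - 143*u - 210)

(u² - 5*u + 4)/(u + 1)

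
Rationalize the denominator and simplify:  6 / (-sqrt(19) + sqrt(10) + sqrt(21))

Group as (sqrt(10) + sqrt(21)) - sqrt(19); multiply by (sqrt(10) + sqrt(21)) + sqrt(19), then rationalise the remaining surd.

(-6*sqrt(19) + 4*sqrt(21) + 15*sqrt(10) + sqrt(3990))/58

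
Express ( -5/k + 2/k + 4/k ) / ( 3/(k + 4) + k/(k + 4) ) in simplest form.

Numerator: -5/k + 2/k + 4/k = 1/k
Denominator: 3/(k + 4) + k/(k + 4) = (k + 3)/(k + 4)
Divide: (1/k) · ((k + 4)/(k + 3)) = (k + 4)/(k^2 + 3*k)

(k + 4)/(k^2 + 3*k)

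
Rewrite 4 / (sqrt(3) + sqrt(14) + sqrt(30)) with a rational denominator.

-76*sqrt(14) - 164*sqrt(3) + 48*sqrt(35) + 52*sqrt(30)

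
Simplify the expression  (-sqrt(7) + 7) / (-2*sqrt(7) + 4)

(-5*sqrt(7) - 7)/6

Multiply numerator and denominator by 4 + 2*sqrt(7).
Denominator becomes -12; numerator becomes 14 + 10*sqrt(7).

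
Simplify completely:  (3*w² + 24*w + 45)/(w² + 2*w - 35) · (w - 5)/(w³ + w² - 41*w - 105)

3/(w² - 49)

Factor: 3*w² + 24*w + 45 = 3·(w + 3)·(w + 5);  w² + 2*w - 35 = (w - 5)·(w + 7);  w³ + w² - 41*w - 105 = (w - 7)·(w + 3)·(w + 5)
Cancel the common factors (w + 3), (w + 5), (w - 5).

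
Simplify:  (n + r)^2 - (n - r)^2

Only the odd-power cross terms survive.

4*n*r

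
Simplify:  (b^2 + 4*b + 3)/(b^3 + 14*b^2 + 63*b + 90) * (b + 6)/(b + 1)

1/(b + 5)

Factor: b^2 + 4*b + 3 = (b + 3)*(b + 1);  b^3 + 14*b^2 + 63*b + 90 = (b + 5)*(b + 3)*(b + 6)
Cancel the common factors (b + 3), (b + 6), (b + 1).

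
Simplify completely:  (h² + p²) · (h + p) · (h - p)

h⁴ - p⁴

(h+p)(h-p) = h² - p²; continue pairing.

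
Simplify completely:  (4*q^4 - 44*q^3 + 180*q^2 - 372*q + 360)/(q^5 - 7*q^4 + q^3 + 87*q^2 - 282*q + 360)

4/(q + 4)

Factor: 4*q^4 - 44*q^3 + 180*q^2 - 372*q + 360 = 4*(q - 5)*(q^2 - 3*q + 6)*(q - 3);  q^5 - 7*q^4 + q^3 + 87*q^2 - 282*q + 360 = (q - 5)*(q - 3)*(q + 4)*(q^2 - 3*q + 6)
Cancel the common factors (q^2 - 3*q + 6), (q - 5), (q - 3).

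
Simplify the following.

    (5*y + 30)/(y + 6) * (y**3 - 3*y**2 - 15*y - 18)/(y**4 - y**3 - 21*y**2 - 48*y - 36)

Factor: 5*y + 30 = 5*(y + 6);  y**3 - 3*y**2 - 15*y - 18 = (y - 6)*(y**2 + 3*y + 3);  y**4 - y**3 - 21*y**2 - 48*y - 36 = (y + 2)*(y**2 + 3*y + 3)*(y - 6)
Cancel the common factors (y**2 + 3*y + 3), (y - 6), (y + 6).

5/(y + 2)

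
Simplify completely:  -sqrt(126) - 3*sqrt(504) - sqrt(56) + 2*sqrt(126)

-17*sqrt(14)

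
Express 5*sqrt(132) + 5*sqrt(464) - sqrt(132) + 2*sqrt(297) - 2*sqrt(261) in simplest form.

5*sqrt(132) = 10*sqrt(33); 5*sqrt(464) = 20*sqrt(29); sqrt(132) = 2*sqrt(33); 2*sqrt(297) = 6*sqrt(33); 2*sqrt(261) = 6*sqrt(29)

14*sqrt(29) + 14*sqrt(33)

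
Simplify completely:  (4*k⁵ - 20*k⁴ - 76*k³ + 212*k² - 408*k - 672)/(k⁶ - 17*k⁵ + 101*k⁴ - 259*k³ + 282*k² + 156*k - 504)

(4*k + 16)/(k² - 8*k + 12)

Factor: 4*k⁵ - 20*k⁴ - 76*k³ + 212*k² - 408*k - 672 = 4·(k - 7)·(k + 4)·(k + 1)·(k² - 3*k + 6);  k⁶ - 17*k⁵ + 101*k⁴ - 259*k³ + 282*k² + 156*k - 504 = (k² - 3*k + 6)·(k - 6)·(k - 7)·(k - 2)·(k + 1)
Cancel the common factors (k² - 3*k + 6), (k + 1), (k - 7).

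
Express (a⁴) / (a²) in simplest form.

a²

Quotient: a²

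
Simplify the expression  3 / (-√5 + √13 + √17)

Group as (√13 + √17) - √5; multiply by (√13 + √17) + √5, then rationalise the remaining surd.

(-75*√5 + 3*√17 + 27*√13 + 6*√1105)/259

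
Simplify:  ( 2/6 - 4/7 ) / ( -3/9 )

5/7

Numerator: 2/6 - 4/7 = -5/21
Denominator: -3/9 = -1/3
Divide: (-5/21) · (-3) = 5/7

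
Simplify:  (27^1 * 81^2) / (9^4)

3^3

27^1 = 3^3; 81^2 = 3^8; 9^4 = 3^8
Combine exponents: 3^3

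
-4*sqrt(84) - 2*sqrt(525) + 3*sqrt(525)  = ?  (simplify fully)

-3*sqrt(21)

4*sqrt(84) = 8*sqrt(21); 2*sqrt(525) = 10*sqrt(21); 3*sqrt(525) = 15*sqrt(21)
Combine: (-8 - 10 + 15)·sqrt(21) = -3*sqrt(21)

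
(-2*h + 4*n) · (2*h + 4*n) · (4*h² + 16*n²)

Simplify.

Telescope via difference of squares: ((4*n)+(2*h))((4*n)-(2*h)) = -4*h² + 16*n², then repeat with the next factor.

-16*h⁴ + 256*n⁴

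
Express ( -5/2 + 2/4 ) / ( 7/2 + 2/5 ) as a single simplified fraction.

-20/39

Numerator: -5/2 + 2/4 = -2
Denominator: 7/2 + 2/5 = 39/10
Divide: (-2) · (10/39) = -20/39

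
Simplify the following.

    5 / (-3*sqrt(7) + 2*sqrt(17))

Multiply numerator and denominator by 3*sqrt(7) + 2*sqrt(17).
Denominator becomes 5; numerator becomes 15*sqrt(7) + 10*sqrt(17).

3*sqrt(7) + 2*sqrt(17)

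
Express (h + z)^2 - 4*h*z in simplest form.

Expanding gives h^2 - 2*h*z + z^2, a perfect square.

(h - z)^2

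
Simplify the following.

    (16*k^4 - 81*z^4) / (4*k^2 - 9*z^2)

Difference of fourth powers: factor out (4*k^2 - 9*z^2).

4*k^2 + 9*z^2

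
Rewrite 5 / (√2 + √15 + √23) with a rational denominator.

Group as (√2 + √23) + √15; multiply by (√2 + √23) - √15, then rationalise the remaining surd.

(-5*√690 - 15*√23 + 25*√15 + 90*√2)/42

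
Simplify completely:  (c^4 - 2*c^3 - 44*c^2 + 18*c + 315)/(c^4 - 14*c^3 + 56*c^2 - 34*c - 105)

(c^2 + 8*c + 15)/(c^2 - 4*c - 5)

Factor: c^4 - 2*c^3 - 44*c^2 + 18*c + 315 = (c - 7)*(c + 3)*(c + 5)*(c - 3);  c^4 - 14*c^3 + 56*c^2 - 34*c - 105 = (c - 3)*(c - 7)*(c - 5)*(c + 1)
Cancel the common factors (c - 7), (c - 3).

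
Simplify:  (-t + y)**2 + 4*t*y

Expanding gives t**2 + 2*t*y + y**2, a perfect square.

(t + y)**2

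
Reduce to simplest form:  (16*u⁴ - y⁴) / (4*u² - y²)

Factor (2*u)^4 - y^4 and cancel (4*u² - y²).

4*u² + y²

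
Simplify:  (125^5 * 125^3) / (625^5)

5^4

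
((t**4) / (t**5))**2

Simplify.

Inside the bracket: (t**-1)
Raise to the power 2: (t**-2)

t**(-2)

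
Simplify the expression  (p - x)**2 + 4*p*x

(p + x)**2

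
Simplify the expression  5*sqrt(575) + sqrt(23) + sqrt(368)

5*sqrt(575) = 25*sqrt(23); sqrt(23) = sqrt(23); sqrt(368) = 4*sqrt(23)
Combine: (25 + 1 + 4)·sqrt(23) = 30*sqrt(23)

30*sqrt(23)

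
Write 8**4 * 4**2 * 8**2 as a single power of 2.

2**22

8**4 = 2**12; 4**2 = 2**4; 8**2 = 2**6
Combine exponents: 2**22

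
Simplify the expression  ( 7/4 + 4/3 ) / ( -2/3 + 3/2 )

Numerator: 7/4 + 4/3 = 37/12
Denominator: -2/3 + 3/2 = 5/6
Divide: (37/12) · (6/5) = 37/10

37/10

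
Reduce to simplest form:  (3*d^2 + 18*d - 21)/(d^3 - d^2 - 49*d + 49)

3/(d - 7)

Factor: 3*d^2 + 18*d - 21 = 3*(d - 1)*(d + 7);  d^3 - d^2 - 49*d + 49 = (d + 7)*(d - 1)*(d - 7)
Cancel the common factors (d - 1), (d + 7).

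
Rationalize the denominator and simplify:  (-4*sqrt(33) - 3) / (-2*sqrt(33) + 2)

Multiply numerator and denominator by 2 + 2*sqrt(33).
Denominator becomes -128; numerator becomes -270 - 14*sqrt(33).

(7*sqrt(33) + 135)/64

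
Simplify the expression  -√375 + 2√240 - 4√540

-21*√15

√375 = 5*√15; 2√240 = 8*√15; 4√540 = 24*√15
Combine: (-5 + 8 - 24)·√15 = -21*√15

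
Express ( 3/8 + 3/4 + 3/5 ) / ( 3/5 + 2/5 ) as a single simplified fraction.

Numerator: 3/8 + 3/4 + 3/5 = 69/40
Denominator: 3/5 + 2/5 = 1
Divide: (69/40) · (1) = 69/40

69/40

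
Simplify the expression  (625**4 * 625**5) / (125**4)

5**24

625**4 = 5**16; 625**5 = 5**20; 125**4 = 5**12
Combine exponents: 5**24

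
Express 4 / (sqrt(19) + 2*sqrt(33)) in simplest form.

Multiply numerator and denominator by -sqrt(19) + 2*sqrt(33).
Denominator becomes 113; numerator becomes -4*sqrt(19) + 8*sqrt(33).

(-4*sqrt(19) + 8*sqrt(33))/113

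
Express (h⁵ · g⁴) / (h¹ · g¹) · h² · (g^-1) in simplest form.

Quotient: h⁴ · g³
Multiply by h² · (g^-1): add exponents.

g²*h⁶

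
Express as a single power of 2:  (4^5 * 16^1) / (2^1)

2^13

4^5 = 2^10; 16^1 = 2^4; 2^1 = 2^1
Combine exponents: 2^13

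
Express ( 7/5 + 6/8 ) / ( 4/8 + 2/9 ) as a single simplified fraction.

387/130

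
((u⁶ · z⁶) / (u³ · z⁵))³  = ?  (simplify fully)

u⁹*z³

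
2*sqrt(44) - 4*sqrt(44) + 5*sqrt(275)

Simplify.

21*sqrt(11)

2*sqrt(44) = 4*sqrt(11); 4*sqrt(44) = 8*sqrt(11); 5*sqrt(275) = 25*sqrt(11)
Combine: (4 - 8 + 25)·sqrt(11) = 21*sqrt(11)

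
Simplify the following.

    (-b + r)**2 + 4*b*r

(b + r)**2

Expanding gives b**2 + 2*b*r + r**2, a perfect square.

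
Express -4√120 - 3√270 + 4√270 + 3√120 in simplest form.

√30

4√120 = 8*√30; 3√270 = 9*√30; 4√270 = 12*√30; 3√120 = 6*√30
Combine: (-8 - 9 + 12 + 6)·√30 = √30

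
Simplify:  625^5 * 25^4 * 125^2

5^34

625^5 = 5^20; 25^4 = 5^8; 125^2 = 5^6
Combine exponents: 5^34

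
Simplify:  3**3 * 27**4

3**3 = 3**3; 27**4 = 3**12
Combine exponents: 3**15

3**15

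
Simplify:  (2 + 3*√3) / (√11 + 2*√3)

Multiply numerator and denominator by -√11 + 2*√3.
Denominator becomes 1; numerator becomes -3*√33 - 2*√11 + 4*√3 + 18.

-3*√33 - 2*√11 + 4*√3 + 18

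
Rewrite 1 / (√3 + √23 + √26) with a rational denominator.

(-√1794 + 3*√23 + 23*√3)/138

Group as (√3 + √26) + √23; multiply by (√3 + √26) - √23, then rationalise the remaining surd.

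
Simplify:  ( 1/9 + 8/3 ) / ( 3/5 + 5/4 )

Numerator: 1/9 + 8/3 = 25/9
Denominator: 3/5 + 5/4 = 37/20
Divide: (25/9) · (20/37) = 500/333

500/333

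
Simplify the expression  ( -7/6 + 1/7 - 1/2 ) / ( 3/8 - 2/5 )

Numerator: -7/6 + 1/7 - 1/2 = -32/21
Denominator: 3/8 - 2/5 = -1/40
Divide: (-32/21) · (-40) = 1280/21

1280/21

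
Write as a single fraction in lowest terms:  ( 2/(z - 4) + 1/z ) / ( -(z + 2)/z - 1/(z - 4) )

Numerator: 2/(z - 4) + 1/z = (3*z - 4)/(z^2 - 4*z)
Denominator: -(z + 2)/z - 1/(z - 4) = (-z^2 + z + 8)/(z^2 - 4*z)
Divide: ((3*z - 4)/(z^2 - 4*z)) · ((z^2 - 4*z)/(-z^2 + z + 8)) = (-3*z + 4)/(z^2 - z - 8)

(-3*z + 4)/(z^2 - z - 8)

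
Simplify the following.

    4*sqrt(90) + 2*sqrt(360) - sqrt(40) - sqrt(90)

4*sqrt(90) = 12*sqrt(10); 2*sqrt(360) = 12*sqrt(10); sqrt(40) = 2*sqrt(10); sqrt(90) = 3*sqrt(10)
Combine: (12 + 12 - 2 - 3)·sqrt(10) = 19*sqrt(10)

19*sqrt(10)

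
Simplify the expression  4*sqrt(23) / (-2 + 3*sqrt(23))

Multiply numerator and denominator by -3*sqrt(23) - 2.
Denominator becomes -203; numerator becomes -276 - 8*sqrt(23).

(8*sqrt(23) + 276)/203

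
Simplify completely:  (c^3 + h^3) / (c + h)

c^2 - c*h + h^2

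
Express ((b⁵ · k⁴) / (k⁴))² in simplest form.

Inside the bracket: b⁵
Raise to the power 2: b^10

b^10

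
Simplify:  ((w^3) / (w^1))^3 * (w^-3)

Inside the bracket: w^2
Raise to the power 3: w^6
Multiply by (w^-3): add exponents.

w^3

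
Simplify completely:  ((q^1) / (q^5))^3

q^(-12)

Inside the bracket: (q^-4)
Raise to the power 3: (q^-12)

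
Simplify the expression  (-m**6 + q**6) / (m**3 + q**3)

-m**3 + q**3

-m**6 + q**6 factors as (-m + q)*(m + q)*(m**2 - m*q + q**2)*(m**2 + m*q + q**2).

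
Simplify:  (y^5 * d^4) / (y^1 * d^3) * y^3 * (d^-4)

y^7/d^3

Quotient: y^4 * d^1
Multiply by y^3 * (d^-4): add exponents.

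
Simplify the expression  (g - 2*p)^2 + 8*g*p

(g + 2*p)^2

Expand the square and combine the 8*g*p term.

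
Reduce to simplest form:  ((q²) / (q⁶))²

q^(-8)

Inside the bracket: (q^-4)
Raise to the power 2: (q^-8)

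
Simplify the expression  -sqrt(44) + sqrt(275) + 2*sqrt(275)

13*sqrt(11)

sqrt(44) = 2*sqrt(11); sqrt(275) = 5*sqrt(11); 2*sqrt(275) = 10*sqrt(11)
Combine: (-2 + 5 + 10)·sqrt(11) = 13*sqrt(11)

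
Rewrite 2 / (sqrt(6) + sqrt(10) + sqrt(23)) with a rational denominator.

Group as (sqrt(6) + sqrt(10)) + sqrt(23); multiply by (sqrt(6) + sqrt(10)) - sqrt(23), then rationalise the remaining surd.

(-8*sqrt(345) - 14*sqrt(23) + 38*sqrt(10) + 54*sqrt(6))/191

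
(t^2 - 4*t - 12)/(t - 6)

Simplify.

Factor: t^2 - 4*t - 12 = (t + 2)*(t - 6)
Cancel the common factor (t - 6).

t + 2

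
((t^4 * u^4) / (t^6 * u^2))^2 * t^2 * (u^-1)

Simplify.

Inside the bracket: (t^-2) * u^2
Raise to the power 2: (t^-4) * u^4
Multiply by t^2 * (u^-1): add exponents.

u^3/t^2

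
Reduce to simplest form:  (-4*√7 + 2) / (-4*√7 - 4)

Multiply numerator and denominator by -4 + 4*√7.
Denominator becomes -96; numerator becomes -120 + 24*√7.

(-√7 + 5)/4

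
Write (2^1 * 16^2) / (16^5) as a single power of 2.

2^(-11)

2^1 = 2^1; 16^2 = 2^8; 16^5 = 2^20
Combine exponents: 2^(-11)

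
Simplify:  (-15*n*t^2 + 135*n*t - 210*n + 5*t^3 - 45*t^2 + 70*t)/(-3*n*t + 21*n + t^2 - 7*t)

Factor: -15*n*t^2 + 135*n*t - 210*n + 5*t^3 - 45*t^2 + 70*t = 5*(-3*n + t)*(t - 2)*(t - 7);  -3*n*t + 21*n + t^2 - 7*t = (-3*n + t)*(t - 7)
Cancel the common factors (t - 7), (-3*n + t).

5*t - 10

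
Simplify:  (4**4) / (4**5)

4**4 = 2**8; 4**5 = 2**10
Combine exponents: 2**(-2)

2**(-2)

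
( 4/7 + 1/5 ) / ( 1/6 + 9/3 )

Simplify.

162/665

Numerator: 4/7 + 1/5 = 27/35
Denominator: 1/6 + 9/3 = 19/6
Divide: (27/35) · (6/19) = 162/665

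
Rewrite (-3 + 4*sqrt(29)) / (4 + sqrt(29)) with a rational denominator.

Multiply numerator and denominator by -sqrt(29) + 4.
Denominator becomes -13; numerator becomes -128 + 19*sqrt(29).

(-19*sqrt(29) + 128)/13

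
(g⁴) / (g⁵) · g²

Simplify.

Quotient: (g^-1)
Multiply by g²: add exponents.

g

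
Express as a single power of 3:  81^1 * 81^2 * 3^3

81^1 = 3^4; 81^2 = 3^8; 3^3 = 3^3
Combine exponents: 3^15

3^15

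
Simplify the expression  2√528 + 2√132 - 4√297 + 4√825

2√528 = 8*√33; 2√132 = 4*√33; 4√297 = 12*√33; 4√825 = 20*√33
Combine: (8 + 4 - 12 + 20)·√33 = 20*√33

20*√33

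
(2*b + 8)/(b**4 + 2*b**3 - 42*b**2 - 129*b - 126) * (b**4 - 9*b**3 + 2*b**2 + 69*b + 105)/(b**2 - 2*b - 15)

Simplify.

(2*b + 8)/(b**2 + 9*b + 18)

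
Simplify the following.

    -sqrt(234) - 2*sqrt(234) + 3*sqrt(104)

sqrt(234) = 3*sqrt(26); 2*sqrt(234) = 6*sqrt(26); 3*sqrt(104) = 6*sqrt(26)
Combine: (-3 - 6 + 6)·sqrt(26) = -3*sqrt(26)

-3*sqrt(26)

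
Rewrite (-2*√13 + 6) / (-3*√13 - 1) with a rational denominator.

Multiply numerator and denominator by -1 + 3*√13.
Denominator becomes -116; numerator becomes -84 + 20*√13.

(-5*√13 + 21)/29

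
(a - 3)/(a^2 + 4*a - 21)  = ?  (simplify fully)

Factor: a^2 + 4*a - 21 = (a + 7)*(a - 3)
Cancel the common factor (a - 3).

1/(a + 7)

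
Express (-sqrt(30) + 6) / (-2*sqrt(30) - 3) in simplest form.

(-5*sqrt(30) + 26)/37

Multiply numerator and denominator by -3 + 2*sqrt(30).
Denominator becomes -111; numerator becomes -78 + 15*sqrt(30).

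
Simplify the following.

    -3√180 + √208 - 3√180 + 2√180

3√180 = 18*√5; √208 = 4*√13; 3√180 = 18*√5; 2√180 = 12*√5

-24*√5 + 4*√13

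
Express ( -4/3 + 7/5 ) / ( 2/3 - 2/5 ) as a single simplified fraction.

Numerator: -4/3 + 7/5 = 1/15
Denominator: 2/3 - 2/5 = 4/15
Divide: (1/15) · (15/4) = 1/4

1/4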